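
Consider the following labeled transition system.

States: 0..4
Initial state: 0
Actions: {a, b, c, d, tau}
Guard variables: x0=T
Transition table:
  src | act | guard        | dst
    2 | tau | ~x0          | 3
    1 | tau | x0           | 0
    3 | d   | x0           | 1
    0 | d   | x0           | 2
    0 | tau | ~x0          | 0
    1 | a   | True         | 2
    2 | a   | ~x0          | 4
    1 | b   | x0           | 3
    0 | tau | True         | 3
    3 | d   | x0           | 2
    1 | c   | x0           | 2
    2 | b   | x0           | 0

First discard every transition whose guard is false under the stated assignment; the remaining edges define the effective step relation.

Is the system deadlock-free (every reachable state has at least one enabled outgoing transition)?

Reach set: {0,1,2,3}
  0: d→2  tau→3  [2 exit(s)]
  1: a→2  b→3  c→2  tau→0  [4 exit(s)]
  2: b→0  [1 exit(s)]
  3: d→1  d→2  [2 exit(s)]

Answer: DEADLOCK-FREE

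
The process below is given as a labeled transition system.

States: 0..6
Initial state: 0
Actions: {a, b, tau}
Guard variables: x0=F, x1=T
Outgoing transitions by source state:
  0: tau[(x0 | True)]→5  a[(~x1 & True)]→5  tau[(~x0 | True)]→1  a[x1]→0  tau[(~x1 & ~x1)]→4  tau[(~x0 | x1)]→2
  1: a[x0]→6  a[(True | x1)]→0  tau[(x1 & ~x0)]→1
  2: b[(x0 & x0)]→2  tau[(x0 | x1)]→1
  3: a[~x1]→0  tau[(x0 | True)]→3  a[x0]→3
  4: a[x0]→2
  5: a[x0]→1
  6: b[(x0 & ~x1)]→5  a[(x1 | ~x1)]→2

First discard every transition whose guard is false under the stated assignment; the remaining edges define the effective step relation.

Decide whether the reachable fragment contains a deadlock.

Answer: DEADLOCK at state 5

Trace:
Reach set: {0,1,2,5}
  0: a→0  tau→1  tau→2  tau→5  [deg 4]
  1: a→0  tau→1  [deg 2]
  2: tau→1  [deg 1]
  5: ∅  [no exit]
witness 5: tau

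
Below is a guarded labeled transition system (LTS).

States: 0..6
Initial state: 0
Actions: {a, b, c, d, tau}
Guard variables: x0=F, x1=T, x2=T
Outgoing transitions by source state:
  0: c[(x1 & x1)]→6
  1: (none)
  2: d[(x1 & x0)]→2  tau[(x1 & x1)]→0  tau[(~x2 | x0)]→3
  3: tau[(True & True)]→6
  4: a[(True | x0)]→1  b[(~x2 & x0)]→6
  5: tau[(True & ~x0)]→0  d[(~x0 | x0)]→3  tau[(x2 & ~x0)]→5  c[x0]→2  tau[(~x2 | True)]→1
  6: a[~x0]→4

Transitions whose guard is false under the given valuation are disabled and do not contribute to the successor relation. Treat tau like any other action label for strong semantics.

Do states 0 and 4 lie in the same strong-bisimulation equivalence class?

Refine partition for ~:
  π0 = {{0,1,2,3,4,5,6}}
  π1 = {{0},{1},{2,3},{4,6},{5}}
  π2 = {{0},{1},{2},{3},{4},{5},{6}}
7 equivalence class(es) (converged in 3)
class of 0: {0}; class of 4: {4}

Answer: NOT BISIMILAR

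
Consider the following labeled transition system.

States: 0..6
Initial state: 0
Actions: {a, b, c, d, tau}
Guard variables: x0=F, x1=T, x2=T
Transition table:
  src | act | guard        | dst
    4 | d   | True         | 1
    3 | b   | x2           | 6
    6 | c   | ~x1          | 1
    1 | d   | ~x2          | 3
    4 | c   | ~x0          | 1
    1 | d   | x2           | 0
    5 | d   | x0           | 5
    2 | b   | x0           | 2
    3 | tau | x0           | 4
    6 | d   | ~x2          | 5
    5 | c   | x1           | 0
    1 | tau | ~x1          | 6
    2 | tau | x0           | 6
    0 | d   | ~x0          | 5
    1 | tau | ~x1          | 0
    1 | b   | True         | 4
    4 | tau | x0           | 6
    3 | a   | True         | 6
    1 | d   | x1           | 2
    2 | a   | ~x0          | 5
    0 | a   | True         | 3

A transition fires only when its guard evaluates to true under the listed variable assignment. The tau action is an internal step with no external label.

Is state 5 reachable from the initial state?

Answer: REACHABLE

Analysis:
After dropping false guards: 11 live edges.
depth 0: {0}
depth 1: {3,5}  now seen {0,3,5}
depth 2: {6}  now seen {0,3,5,6}
Reachable = {0,3,5,6}
trace reaching 5: d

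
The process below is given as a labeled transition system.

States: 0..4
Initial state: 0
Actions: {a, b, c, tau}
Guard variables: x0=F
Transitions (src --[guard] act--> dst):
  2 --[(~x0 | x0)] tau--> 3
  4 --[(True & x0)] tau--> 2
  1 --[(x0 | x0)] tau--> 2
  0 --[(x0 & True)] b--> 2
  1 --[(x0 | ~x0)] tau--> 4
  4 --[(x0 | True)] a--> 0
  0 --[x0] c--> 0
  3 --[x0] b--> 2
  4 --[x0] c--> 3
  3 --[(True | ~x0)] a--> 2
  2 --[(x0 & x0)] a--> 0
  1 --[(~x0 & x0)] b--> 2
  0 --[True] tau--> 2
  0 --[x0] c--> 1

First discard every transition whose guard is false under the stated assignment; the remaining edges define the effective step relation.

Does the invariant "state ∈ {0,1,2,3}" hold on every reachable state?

Inv-set: {0,1,2,3}
Reachable = {0,2,3}
  0: ✓
  2: ✓
  3: ✓

Answer: INVARIANT HOLDS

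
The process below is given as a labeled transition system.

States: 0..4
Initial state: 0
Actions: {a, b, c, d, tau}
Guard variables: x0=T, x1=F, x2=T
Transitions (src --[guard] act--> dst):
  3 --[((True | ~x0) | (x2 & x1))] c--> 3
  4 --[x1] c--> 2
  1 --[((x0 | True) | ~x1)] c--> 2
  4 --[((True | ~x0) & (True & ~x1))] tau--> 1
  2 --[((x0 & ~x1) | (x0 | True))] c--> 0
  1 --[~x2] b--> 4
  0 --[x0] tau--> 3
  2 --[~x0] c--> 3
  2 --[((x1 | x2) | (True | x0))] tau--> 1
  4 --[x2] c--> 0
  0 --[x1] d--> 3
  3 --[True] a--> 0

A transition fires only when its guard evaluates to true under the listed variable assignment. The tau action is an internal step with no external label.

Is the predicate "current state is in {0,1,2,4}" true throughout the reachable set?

Allowed set {0,1,2,4}
Reach set: {0,3}
  0: ok
  3: VIOLATES
witness against invariant: tau → 3

Answer: INVARIANT VIOLATED at state 3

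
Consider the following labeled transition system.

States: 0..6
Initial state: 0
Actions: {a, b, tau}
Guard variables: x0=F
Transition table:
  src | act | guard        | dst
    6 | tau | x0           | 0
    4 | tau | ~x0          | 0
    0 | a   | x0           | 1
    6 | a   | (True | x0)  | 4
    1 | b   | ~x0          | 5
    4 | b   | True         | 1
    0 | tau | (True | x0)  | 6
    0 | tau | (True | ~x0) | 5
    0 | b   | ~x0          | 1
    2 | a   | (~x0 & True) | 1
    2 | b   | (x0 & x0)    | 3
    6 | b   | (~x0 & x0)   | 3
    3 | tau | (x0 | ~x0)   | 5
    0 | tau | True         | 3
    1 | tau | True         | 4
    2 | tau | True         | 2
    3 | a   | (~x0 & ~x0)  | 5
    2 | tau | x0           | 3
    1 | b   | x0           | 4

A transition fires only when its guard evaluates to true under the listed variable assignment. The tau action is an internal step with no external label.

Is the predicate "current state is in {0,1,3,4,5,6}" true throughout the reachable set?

Allowed set {0,1,3,4,5,6}
Reach set: {0,1,3,4,5,6}
  0: ✓
  1: ✓
  3: ✓
  4: ✓
  5: ✓
  6: ✓

Answer: INVARIANT HOLDS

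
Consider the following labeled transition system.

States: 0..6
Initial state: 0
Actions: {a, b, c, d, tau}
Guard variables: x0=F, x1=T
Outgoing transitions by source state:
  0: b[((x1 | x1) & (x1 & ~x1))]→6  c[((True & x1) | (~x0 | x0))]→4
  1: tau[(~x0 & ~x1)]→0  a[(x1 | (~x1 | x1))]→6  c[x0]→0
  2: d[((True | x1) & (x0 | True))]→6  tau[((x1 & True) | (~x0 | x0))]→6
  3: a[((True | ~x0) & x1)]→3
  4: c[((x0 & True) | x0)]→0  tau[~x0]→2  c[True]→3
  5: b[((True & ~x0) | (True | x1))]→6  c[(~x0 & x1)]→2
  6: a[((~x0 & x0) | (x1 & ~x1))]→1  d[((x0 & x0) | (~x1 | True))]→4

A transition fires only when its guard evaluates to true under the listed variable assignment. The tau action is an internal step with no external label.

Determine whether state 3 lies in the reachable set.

Answer: REACHABLE

Working:
10 transition(s) survive guard evaluation.
depth 0: {0}
depth 1: {4}  total {0,4}
depth 2: {2,3}  total {0,2,3,4}
depth 3: {6}  total {0,2,3,4,6}
Reachable = {0,2,3,4,6}
trace reaching 3: c·c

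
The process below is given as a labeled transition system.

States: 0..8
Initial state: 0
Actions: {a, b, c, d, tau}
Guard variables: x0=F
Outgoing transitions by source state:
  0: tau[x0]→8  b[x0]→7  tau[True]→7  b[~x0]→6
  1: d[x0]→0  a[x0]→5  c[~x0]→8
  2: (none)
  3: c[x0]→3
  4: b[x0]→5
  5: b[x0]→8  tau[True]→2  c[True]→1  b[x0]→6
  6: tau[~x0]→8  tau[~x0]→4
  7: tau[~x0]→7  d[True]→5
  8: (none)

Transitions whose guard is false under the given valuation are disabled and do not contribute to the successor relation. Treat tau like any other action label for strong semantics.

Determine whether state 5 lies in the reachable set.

Answer: REACHABLE

Working:
Guard filter leaves 9 enabled edge(s).
depth 0: {0}
depth 1: {6,7}  now seen {0,6,7}
depth 2: {4,5,8}  now seen {0,4,5,6,7,8}
depth 3: {1,2}  now seen {0,1,2,4,5,6,7,8}
R = {0,1,2,4,5,6,7,8}
witness 5: tau·d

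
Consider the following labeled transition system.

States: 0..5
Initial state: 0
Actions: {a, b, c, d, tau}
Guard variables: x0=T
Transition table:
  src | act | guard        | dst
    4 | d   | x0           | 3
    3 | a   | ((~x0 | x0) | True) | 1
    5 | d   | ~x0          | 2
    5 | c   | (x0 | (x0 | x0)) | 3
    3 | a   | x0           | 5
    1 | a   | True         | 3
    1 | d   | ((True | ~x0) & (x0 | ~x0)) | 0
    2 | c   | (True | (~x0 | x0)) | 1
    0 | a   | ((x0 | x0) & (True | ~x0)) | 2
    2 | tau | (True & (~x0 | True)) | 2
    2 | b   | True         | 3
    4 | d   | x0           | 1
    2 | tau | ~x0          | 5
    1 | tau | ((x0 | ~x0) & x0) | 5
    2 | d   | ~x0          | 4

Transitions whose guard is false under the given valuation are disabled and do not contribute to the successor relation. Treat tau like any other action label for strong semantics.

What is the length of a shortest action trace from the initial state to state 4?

Answer: UNREACHABLE

Analysis:
Layered search for 4:
  L0 = {0}
  L1 = {2}
  L2 = {1,3}
  L3 = {5}
4 never appears.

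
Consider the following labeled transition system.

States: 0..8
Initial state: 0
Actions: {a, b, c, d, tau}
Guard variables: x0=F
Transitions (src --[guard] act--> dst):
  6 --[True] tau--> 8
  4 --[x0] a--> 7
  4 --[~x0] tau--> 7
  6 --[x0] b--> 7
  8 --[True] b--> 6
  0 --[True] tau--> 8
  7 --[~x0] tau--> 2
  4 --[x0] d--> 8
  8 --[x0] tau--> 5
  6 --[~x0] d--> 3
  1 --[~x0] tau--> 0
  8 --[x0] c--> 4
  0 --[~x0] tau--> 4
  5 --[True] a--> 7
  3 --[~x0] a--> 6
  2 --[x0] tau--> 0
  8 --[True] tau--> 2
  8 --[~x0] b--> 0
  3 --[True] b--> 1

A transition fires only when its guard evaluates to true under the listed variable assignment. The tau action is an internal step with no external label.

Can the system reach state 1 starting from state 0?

13 transition(s) survive guard evaluation.
Layer 0: {0}
Layer 1: {4,8}  cumulative {0,4,8}
Layer 2: {2,6,7}  cumulative {0,2,4,6,7,8}
Layer 3: {3}  cumulative {0,2,3,4,6,7,8}
Layer 4: {1}  cumulative {0,1,2,3,4,6,7,8}
R = {0,1,2,3,4,6,7,8}
witness 1: tau·b·d·b

Answer: REACHABLE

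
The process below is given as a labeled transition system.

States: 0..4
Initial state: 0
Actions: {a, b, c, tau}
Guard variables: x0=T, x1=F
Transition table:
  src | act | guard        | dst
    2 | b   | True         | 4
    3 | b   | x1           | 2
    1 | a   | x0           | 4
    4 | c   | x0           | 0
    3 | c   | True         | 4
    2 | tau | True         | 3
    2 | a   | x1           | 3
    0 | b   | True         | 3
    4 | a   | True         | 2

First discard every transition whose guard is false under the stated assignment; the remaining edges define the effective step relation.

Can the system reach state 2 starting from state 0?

7 transition(s) survive guard evaluation.
depth 0: {0}
depth 1: {3}  now seen {0,3}
depth 2: {4}  now seen {0,3,4}
depth 3: {2}  now seen {0,2,3,4}
R = {0,2,3,4}
witness 2: b·c·a

Answer: REACHABLE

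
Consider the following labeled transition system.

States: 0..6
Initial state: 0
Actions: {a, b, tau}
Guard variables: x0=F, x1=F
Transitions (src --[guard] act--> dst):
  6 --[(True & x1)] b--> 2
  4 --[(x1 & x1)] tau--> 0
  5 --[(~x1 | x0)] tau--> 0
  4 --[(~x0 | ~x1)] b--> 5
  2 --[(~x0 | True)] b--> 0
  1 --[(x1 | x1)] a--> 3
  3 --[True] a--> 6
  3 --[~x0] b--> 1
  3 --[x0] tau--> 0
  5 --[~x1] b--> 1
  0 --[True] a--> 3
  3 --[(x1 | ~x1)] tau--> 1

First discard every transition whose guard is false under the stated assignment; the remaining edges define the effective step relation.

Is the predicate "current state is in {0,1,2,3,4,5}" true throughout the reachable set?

Inv-set: {0,1,2,3,4,5}
Reach set: {0,1,3,6}
  0: safe
  1: safe
  3: safe
  6: outside
reach 6 via a·a — violates

Answer: INVARIANT VIOLATED at state 6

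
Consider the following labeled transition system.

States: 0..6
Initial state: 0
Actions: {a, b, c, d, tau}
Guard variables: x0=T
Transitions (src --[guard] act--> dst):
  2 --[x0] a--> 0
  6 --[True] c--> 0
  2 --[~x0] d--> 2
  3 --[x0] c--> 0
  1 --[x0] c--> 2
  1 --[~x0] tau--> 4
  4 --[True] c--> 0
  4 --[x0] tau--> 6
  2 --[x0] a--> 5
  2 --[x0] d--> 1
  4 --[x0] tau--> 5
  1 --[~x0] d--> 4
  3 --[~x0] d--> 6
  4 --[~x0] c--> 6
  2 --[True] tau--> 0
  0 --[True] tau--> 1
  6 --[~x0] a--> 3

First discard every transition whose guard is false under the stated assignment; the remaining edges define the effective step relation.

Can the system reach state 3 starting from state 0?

11 transition(s) survive guard evaluation.
depth 0: {0}
depth 1: {1}  now seen {0,1}
depth 2: {2}  now seen {0,1,2}
depth 3: {5}  now seen {0,1,2,5}
Reachable = {0,1,2,5}

Answer: UNREACHABLE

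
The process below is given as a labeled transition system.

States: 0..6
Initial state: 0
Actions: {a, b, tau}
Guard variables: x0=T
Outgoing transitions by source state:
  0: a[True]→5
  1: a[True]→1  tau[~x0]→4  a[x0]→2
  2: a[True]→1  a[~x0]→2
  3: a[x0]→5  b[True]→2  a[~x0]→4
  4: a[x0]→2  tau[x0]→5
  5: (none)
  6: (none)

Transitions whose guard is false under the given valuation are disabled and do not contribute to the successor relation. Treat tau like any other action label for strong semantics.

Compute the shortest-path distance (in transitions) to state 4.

BFS to 4:
  Layer 0: {0}
  Layer 1: {5}
4 never appears.

Answer: UNREACHABLE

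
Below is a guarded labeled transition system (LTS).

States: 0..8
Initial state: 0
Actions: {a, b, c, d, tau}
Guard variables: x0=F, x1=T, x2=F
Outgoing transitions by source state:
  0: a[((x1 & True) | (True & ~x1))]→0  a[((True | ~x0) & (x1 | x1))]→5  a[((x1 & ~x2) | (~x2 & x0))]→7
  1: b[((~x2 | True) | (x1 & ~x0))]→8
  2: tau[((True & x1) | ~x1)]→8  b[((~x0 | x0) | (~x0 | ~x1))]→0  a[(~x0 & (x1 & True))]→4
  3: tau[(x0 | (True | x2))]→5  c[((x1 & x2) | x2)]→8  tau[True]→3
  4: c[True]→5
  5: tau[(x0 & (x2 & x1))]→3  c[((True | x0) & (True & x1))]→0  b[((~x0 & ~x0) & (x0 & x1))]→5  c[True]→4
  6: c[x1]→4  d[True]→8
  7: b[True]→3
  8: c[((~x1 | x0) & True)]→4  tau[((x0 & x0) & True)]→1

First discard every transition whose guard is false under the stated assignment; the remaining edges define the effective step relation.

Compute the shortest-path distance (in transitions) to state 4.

BFS to 4:
  L0 = {0}
  L1 = {5,7}
  L2 = {3,4}
first hit 4 at d=2 via a·c

Answer: 2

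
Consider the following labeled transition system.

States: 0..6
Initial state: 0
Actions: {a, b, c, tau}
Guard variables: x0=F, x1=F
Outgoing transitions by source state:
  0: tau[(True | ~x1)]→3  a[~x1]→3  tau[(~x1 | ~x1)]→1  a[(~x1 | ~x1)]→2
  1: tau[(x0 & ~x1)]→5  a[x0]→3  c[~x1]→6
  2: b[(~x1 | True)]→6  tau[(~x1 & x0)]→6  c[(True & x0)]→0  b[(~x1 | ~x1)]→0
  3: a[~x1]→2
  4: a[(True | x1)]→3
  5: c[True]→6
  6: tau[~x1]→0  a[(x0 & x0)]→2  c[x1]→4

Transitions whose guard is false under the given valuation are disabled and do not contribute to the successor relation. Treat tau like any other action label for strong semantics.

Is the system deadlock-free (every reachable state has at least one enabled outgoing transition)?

Answer: DEADLOCK-FREE

Analysis:
Reach set: {0,1,2,3,6}
  0: a→2  a→3  tau→1  tau→3  [deg 4]
  1: c→6  [deg 1]
  2: b→0  b→6  [deg 2]
  3: a→2  [deg 1]
  6: tau→0  [deg 1]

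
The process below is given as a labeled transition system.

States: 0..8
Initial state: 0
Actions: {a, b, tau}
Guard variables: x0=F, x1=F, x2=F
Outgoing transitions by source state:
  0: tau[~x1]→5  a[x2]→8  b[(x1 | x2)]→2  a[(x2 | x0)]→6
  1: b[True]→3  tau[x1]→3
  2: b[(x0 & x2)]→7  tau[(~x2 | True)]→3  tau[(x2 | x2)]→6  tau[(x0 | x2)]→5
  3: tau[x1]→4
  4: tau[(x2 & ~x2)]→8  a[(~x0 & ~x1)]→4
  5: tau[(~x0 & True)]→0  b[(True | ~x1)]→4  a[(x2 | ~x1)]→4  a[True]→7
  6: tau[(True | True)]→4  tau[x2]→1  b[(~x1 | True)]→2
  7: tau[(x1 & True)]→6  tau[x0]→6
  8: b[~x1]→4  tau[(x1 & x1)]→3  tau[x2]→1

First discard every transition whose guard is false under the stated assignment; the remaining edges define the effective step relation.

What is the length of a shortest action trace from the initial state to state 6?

Answer: UNREACHABLE

Trace:
Layered search for 6:
  Layer 0: {0}
  Layer 1: {5}
  Layer 2: {4,7}
6 never appears.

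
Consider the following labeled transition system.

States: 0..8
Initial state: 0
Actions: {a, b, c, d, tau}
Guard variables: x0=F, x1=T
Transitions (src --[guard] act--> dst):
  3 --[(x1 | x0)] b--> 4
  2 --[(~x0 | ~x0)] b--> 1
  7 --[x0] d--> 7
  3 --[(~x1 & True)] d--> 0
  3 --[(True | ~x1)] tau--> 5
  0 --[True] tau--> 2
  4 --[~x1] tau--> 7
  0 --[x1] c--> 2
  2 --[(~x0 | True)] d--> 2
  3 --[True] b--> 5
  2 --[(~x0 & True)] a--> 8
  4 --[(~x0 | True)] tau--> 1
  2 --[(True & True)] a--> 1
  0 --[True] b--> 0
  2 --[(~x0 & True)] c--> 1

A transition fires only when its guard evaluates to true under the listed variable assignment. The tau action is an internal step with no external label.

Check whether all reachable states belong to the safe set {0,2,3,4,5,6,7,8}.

Safe = {0,2,3,4,5,6,7,8}
R = {0,1,2,8}
  0: ok
  1: VIOLATES
  2: ok
  8: ok
counterexample path to 1: tau·b

Answer: INVARIANT VIOLATED at state 1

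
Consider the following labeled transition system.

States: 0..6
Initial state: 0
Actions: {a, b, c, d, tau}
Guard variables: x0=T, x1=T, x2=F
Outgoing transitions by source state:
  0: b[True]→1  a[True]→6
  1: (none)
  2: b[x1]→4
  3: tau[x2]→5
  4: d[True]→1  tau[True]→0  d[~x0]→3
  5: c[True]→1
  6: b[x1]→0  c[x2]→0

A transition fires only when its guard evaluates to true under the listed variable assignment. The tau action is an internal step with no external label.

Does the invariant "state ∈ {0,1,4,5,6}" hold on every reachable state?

Answer: INVARIANT HOLDS

Trace:
Allowed set {0,1,4,5,6}
R = {0,1,6}
  0: ✓
  1: ✓
  6: ✓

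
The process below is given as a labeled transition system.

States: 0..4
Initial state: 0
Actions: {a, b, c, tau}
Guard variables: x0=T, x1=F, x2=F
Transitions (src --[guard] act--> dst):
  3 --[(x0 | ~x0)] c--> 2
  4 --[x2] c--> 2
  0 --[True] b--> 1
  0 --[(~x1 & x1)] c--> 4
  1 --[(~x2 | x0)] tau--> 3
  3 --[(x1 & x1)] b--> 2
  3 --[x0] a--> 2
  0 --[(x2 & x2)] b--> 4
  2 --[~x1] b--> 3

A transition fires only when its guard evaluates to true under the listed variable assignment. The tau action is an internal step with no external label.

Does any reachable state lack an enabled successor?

R = {0,1,2,3}
  0: b→1  [1 exit(s)]
  1: tau→3  [1 exit(s)]
  2: b→3  [1 exit(s)]
  3: a→2  c→2  [2 exit(s)]

Answer: DEADLOCK-FREE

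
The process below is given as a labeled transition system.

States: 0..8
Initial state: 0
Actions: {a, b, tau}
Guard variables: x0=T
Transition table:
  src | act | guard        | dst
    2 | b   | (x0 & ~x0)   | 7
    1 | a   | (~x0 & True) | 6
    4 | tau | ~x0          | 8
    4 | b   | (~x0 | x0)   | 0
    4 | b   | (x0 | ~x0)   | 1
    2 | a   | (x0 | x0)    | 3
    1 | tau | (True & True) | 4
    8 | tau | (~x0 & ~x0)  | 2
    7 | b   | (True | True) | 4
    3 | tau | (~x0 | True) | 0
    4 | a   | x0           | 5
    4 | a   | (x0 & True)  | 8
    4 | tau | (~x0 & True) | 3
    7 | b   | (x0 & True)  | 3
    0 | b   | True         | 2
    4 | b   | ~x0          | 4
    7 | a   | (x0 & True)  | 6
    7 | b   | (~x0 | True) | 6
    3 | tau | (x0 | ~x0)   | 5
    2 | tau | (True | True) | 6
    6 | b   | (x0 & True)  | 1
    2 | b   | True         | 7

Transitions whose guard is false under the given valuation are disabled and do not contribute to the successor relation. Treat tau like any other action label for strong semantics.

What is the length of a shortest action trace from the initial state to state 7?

Answer: 2

Trace:
Layered search for 7:
  Layer 0: {0}
  Layer 1: {2}
  Layer 2: {3,6,7}
depth(7)=2, e.g. b·b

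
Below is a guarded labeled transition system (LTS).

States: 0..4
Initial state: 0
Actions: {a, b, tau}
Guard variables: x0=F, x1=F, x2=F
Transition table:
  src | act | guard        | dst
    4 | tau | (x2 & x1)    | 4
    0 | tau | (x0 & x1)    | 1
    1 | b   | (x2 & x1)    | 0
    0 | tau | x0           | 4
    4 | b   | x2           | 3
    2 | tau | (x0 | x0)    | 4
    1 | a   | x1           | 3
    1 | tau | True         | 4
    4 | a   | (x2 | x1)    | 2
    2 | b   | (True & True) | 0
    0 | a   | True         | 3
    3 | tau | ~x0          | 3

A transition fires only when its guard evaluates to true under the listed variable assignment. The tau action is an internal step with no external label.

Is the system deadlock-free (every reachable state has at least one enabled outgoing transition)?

Reach set: {0,3}
  0: a→3  [1 exit(s)]
  3: tau→3  [1 exit(s)]

Answer: DEADLOCK-FREE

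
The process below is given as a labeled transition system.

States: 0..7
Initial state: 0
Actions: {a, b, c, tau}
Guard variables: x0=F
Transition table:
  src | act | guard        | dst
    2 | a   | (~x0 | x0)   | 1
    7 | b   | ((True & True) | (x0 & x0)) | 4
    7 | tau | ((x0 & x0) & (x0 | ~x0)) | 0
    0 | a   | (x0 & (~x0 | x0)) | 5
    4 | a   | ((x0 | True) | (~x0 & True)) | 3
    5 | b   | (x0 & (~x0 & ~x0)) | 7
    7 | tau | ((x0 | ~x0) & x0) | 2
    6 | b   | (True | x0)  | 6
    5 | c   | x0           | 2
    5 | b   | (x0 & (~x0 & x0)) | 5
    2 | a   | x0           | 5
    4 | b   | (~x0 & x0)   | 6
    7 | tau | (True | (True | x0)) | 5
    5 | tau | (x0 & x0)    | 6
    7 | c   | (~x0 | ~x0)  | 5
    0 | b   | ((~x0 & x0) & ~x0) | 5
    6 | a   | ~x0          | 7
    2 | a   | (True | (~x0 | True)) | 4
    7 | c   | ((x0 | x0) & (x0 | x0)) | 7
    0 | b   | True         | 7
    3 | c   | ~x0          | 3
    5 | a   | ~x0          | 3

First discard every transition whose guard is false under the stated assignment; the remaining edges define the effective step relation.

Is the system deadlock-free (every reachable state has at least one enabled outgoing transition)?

Reach set: {0,3,4,5,7}
  0: b→7  [deg 1]
  3: c→3  [deg 1]
  4: a→3  [deg 1]
  5: a→3  [deg 1]
  7: b→4  c→5  tau→5  [deg 3]

Answer: DEADLOCK-FREE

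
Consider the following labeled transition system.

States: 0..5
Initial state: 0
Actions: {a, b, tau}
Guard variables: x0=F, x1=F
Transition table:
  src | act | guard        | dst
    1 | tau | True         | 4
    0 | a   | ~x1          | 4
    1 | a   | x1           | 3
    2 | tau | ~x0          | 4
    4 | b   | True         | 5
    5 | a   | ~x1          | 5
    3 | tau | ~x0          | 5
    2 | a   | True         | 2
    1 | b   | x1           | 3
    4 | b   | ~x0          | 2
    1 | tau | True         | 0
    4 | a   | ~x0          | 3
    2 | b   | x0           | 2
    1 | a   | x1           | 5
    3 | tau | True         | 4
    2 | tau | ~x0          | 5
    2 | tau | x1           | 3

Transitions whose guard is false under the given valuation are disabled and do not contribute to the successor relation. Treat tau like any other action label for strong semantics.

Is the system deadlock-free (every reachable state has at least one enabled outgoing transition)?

Answer: DEADLOCK-FREE

Analysis:
Reach set: {0,2,3,4,5}
  0: a→4  [1 exit(s)]
  2: a→2  tau→4  tau→5  [3 exit(s)]
  3: tau→4  tau→5  [2 exit(s)]
  4: a→3  b→2  b→5  [3 exit(s)]
  5: a→5  [1 exit(s)]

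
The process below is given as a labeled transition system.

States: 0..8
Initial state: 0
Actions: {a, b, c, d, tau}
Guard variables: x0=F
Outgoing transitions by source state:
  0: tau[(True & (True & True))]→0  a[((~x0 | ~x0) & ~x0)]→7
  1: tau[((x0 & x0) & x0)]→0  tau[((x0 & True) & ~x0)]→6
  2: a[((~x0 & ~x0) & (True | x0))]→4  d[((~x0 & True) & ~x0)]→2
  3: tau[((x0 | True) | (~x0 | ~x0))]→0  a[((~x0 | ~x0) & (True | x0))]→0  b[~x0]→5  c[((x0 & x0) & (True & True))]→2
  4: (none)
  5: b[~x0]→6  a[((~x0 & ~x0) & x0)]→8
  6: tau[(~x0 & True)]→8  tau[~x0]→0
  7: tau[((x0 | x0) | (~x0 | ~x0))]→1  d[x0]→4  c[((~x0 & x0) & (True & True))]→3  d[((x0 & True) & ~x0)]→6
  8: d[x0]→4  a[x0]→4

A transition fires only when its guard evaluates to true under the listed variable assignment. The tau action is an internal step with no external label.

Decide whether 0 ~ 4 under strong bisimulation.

Bisimulation quotient by refinement:
  round 0: {{0,1,2,3,4,5,6,7,8}}
  round 1: {{0},{1,4,8},{2},{3},{5},{6,7}}
  round 2: {{0},{1,4,8},{2},{3},{5},{6},{7}}
Fixed point at round 3; 7 class(es).
[0]={0}  [4]={1,4,8}

Answer: NOT BISIMILAR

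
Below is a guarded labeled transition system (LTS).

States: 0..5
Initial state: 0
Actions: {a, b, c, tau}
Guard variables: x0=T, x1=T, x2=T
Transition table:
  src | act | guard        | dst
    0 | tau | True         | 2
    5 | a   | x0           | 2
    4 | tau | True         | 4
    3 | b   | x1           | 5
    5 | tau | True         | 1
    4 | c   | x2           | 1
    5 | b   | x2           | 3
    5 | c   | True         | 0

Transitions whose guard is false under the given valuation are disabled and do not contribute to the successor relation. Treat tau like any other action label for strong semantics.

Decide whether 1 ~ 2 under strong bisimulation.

Answer: BISIMILAR

Trace:
Compute ~ classes (split until stable):
  π0 = {{0,1,2,3,4,5}}
  π1 = {{0},{1,2},{3},{4},{5}}
stable after 2 split(s): 5 block(s)
class of 1: {1,2}; class of 2: {1,2}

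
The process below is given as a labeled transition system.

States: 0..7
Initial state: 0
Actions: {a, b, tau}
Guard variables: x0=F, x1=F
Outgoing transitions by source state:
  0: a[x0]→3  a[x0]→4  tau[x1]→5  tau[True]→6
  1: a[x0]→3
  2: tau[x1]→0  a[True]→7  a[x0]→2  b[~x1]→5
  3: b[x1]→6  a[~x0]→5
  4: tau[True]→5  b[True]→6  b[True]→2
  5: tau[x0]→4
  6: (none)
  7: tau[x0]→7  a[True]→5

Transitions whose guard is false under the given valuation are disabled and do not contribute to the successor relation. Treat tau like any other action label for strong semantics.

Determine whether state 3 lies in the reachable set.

Answer: UNREACHABLE

Trace:
8 transition(s) survive guard evaluation.
depth 0: {0}
depth 1: {6}  total {0,6}
R = {0,6}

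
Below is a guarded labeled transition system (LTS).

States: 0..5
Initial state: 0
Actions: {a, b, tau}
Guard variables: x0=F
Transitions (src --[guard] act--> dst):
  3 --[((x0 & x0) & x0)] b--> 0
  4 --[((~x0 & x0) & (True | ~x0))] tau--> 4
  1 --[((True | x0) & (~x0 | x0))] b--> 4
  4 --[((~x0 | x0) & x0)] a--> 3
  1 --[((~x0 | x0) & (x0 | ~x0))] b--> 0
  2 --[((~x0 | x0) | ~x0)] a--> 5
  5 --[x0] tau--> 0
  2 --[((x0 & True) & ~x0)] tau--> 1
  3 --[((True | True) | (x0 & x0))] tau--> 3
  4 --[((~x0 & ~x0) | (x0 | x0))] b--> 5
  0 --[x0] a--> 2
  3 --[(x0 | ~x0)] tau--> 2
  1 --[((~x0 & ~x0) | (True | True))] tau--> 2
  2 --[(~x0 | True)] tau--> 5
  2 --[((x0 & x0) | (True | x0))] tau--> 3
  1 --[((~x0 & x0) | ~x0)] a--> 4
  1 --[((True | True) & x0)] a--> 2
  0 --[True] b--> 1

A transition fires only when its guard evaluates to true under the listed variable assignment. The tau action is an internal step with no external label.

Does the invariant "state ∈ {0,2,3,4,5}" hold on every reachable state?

Answer: INVARIANT VIOLATED at state 1

Analysis:
Allowed set {0,2,3,4,5}
R = {0,1,2,3,4,5}
  0: safe
  1: VIOLATES
  2: safe
  3: safe
  4: safe
  5: safe
reach 1 via b — violates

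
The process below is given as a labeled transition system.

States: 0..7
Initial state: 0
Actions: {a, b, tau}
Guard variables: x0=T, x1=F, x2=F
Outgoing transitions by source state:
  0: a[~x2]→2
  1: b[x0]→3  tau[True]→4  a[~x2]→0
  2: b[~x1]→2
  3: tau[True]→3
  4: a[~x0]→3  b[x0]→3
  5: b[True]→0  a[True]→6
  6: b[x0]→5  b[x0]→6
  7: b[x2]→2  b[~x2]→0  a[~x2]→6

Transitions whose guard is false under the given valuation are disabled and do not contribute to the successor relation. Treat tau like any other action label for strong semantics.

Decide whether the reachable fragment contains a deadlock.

Answer: DEADLOCK-FREE

Analysis:
Reach set: {0,2}
  0: a→2  [1 out]
  2: b→2  [1 out]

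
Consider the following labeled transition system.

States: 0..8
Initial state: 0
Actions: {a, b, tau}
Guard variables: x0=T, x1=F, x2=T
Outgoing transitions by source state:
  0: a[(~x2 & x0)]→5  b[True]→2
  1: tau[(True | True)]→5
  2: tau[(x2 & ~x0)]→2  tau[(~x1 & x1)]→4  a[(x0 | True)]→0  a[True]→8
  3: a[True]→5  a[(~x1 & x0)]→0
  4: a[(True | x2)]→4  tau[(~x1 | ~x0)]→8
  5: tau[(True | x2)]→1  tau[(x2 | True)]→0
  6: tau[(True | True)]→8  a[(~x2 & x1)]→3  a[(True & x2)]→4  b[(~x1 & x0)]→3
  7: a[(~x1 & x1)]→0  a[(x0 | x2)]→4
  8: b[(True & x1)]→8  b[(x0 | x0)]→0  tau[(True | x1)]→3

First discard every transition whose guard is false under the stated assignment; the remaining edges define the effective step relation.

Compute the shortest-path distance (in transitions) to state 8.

Answer: 2

Analysis:
BFS to 8:
  L0 = {0}
  L1 = {2}
  L2 = {8}
8 enters at depth 2; path b·a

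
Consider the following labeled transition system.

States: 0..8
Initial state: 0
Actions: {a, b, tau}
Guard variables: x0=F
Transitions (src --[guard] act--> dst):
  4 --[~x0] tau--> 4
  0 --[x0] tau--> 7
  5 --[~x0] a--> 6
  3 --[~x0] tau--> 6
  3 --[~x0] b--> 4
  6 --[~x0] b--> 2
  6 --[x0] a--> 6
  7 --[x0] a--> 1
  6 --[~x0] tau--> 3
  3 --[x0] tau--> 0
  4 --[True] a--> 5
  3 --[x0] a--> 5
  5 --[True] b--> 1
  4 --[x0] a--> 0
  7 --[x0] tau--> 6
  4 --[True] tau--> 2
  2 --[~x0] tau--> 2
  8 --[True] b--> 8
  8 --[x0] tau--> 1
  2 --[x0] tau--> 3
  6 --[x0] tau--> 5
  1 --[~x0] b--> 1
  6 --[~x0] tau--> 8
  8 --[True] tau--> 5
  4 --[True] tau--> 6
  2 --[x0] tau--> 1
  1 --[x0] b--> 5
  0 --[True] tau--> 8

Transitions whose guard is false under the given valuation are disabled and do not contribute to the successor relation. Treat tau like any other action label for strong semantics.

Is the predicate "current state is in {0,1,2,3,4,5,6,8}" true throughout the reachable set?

Inv-set: {0,1,2,3,4,5,6,8}
Reachable = {0,1,2,3,4,5,6,8}
  0: ok
  1: ok
  2: ok
  3: ok
  4: ok
  5: ok
  6: ok
  8: ok

Answer: INVARIANT HOLDS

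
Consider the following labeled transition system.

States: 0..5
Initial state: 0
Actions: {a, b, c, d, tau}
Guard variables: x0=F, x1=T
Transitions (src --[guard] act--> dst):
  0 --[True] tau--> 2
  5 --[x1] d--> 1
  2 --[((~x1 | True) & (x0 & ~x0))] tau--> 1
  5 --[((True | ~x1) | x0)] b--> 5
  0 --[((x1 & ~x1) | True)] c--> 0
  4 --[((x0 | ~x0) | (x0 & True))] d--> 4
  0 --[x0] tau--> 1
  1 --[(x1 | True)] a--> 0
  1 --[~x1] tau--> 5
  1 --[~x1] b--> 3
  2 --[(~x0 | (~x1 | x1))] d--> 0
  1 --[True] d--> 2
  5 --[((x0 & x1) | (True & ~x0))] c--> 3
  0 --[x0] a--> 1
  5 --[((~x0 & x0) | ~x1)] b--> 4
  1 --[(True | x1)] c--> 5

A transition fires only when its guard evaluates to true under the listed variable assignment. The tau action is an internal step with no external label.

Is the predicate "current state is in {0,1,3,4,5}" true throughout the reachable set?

Answer: INVARIANT VIOLATED at state 2

Trace:
Safe = {0,1,3,4,5}
Reachable = {0,2}
  0: ok
  2: VIOLATES
witness against invariant: tau → 2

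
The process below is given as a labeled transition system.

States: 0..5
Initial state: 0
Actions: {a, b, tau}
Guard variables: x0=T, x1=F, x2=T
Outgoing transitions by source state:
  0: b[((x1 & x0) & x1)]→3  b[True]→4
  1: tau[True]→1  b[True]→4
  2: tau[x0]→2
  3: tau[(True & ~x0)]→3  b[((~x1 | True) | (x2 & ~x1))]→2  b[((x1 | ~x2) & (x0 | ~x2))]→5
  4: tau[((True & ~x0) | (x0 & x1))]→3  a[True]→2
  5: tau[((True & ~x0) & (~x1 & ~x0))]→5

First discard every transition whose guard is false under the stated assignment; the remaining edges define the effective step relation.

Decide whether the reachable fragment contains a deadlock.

R = {0,2,4}
  0: b→4  [1 exit(s)]
  2: tau→2  [1 exit(s)]
  4: a→2  [1 exit(s)]

Answer: DEADLOCK-FREE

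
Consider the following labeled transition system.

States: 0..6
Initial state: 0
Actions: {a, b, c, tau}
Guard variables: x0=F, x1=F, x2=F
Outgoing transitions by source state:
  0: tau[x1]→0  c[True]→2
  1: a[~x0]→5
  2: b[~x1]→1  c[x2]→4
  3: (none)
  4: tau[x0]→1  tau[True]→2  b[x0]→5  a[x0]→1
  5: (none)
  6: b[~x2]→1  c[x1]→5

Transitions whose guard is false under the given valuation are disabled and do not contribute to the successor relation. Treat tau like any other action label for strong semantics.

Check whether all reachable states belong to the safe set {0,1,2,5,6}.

Inv-set: {0,1,2,5,6}
Reach set: {0,1,2,5}
  0: safe
  1: safe
  2: safe
  5: safe

Answer: INVARIANT HOLDS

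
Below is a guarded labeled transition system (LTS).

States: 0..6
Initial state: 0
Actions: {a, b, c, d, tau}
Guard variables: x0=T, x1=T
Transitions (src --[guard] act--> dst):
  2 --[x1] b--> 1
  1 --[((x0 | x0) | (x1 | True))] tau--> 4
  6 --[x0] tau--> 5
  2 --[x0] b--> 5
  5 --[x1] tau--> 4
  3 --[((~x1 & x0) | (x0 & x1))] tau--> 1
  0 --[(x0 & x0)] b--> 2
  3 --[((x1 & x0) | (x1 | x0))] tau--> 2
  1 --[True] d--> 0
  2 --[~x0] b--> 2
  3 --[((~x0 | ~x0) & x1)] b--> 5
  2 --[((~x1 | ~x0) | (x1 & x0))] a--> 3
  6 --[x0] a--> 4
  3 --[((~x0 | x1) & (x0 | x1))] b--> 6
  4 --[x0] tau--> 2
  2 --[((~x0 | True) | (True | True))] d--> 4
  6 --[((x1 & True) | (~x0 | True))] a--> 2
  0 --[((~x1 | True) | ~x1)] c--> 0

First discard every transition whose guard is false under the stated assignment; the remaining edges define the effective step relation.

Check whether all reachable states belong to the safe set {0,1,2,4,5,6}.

Inv-set: {0,1,2,4,5,6}
Reach set: {0,1,2,3,4,5,6}
  0: safe
  1: safe
  2: safe
  3: outside
  4: safe
  5: safe
  6: safe
reach 3 via b·a — violates

Answer: INVARIANT VIOLATED at state 3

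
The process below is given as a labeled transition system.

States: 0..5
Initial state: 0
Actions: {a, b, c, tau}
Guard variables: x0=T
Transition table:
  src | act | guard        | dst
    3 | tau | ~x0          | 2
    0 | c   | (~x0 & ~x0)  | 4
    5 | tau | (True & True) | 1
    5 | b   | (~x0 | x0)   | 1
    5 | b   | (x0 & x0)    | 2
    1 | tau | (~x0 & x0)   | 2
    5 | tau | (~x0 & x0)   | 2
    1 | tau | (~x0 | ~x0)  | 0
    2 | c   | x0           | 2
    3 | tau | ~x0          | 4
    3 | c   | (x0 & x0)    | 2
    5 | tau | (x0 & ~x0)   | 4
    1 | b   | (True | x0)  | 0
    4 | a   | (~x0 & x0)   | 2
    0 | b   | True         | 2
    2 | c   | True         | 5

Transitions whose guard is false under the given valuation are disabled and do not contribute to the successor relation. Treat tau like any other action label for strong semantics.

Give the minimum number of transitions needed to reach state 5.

Answer: 2

Trace:
Layered search for 5:
  L0 = {0}
  L1 = {2}
  L2 = {5}
5 enters at depth 2; path b·c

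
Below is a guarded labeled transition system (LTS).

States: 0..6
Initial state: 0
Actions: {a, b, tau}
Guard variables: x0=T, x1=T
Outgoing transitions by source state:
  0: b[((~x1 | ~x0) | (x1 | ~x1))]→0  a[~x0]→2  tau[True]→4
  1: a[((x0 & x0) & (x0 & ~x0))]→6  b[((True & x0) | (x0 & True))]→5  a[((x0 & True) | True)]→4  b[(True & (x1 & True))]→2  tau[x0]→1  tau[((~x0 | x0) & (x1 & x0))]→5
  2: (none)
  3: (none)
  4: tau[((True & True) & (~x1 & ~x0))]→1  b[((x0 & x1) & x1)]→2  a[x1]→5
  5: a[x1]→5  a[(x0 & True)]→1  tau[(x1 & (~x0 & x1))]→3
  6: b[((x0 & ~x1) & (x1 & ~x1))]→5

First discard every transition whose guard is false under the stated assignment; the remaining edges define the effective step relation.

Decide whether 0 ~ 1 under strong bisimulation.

Answer: NOT BISIMILAR

Analysis:
Compute ~ classes (split until stable):
  π0 = {{0,1,2,3,4,5,6}}
  π1 = {{0},{1},{2,3,6},{4},{5}}
5 equivalence class(es) (converged in 2)
0∈{0}, 1∈{1}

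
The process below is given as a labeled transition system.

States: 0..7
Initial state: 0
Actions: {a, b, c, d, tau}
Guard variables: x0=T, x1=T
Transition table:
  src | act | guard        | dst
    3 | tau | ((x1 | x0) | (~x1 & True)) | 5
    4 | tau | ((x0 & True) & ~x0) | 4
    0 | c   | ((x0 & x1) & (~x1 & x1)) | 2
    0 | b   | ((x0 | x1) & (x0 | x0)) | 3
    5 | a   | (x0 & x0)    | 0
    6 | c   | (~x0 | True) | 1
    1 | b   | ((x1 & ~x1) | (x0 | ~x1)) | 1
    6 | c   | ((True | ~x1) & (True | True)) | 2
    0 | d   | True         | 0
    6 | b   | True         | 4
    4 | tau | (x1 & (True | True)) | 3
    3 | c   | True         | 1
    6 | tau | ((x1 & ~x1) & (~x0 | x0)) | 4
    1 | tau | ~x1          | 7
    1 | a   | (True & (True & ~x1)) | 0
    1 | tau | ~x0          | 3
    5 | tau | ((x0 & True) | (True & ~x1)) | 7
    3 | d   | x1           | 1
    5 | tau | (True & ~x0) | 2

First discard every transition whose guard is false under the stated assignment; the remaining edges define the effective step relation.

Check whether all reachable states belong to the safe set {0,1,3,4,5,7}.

Answer: INVARIANT HOLDS

Analysis:
Inv-set: {0,1,3,4,5,7}
R = {0,1,3,5,7}
  0: ✓
  1: ✓
  3: ✓
  5: ✓
  7: ✓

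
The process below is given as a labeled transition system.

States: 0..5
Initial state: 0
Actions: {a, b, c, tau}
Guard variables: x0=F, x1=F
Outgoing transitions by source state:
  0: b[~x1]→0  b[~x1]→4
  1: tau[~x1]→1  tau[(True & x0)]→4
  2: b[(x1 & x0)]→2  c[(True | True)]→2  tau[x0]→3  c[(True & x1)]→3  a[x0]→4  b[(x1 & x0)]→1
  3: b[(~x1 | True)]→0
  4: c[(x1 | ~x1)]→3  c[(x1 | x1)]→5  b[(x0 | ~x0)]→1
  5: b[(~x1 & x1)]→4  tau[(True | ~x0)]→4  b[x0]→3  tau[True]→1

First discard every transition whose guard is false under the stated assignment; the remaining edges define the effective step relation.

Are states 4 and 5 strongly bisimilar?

Bisimulation quotient by refinement:
  round 0: {{0,1,2,3,4,5}}
  round 1: {{0,3},{1,5},{2},{4}}
  round 2: {{0},{1},{2},{3},{4},{5}}
6 equivalence class(es) (converged in 3)
[4]={4}  [5]={5}

Answer: NOT BISIMILAR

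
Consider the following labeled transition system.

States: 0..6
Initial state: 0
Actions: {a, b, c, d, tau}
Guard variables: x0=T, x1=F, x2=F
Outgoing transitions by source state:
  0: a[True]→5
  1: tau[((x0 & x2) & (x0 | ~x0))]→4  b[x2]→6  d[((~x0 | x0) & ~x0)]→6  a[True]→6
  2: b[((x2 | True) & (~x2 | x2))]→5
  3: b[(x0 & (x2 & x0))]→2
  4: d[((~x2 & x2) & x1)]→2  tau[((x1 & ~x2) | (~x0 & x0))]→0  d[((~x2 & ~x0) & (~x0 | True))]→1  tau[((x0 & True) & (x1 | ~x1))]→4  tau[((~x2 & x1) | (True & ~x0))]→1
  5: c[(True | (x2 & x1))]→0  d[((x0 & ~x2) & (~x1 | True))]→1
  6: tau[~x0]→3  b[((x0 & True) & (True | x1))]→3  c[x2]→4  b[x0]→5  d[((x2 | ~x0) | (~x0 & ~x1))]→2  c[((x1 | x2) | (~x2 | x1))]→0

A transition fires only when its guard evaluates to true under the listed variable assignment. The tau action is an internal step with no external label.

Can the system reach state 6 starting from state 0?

Answer: REACHABLE

Trace:
9 transition(s) survive guard evaluation.
Layer 0: {0}
Layer 1: {5}  cumulative {0,5}
Layer 2: {1}  cumulative {0,1,5}
Layer 3: {6}  cumulative {0,1,5,6}
Layer 4: {3}  cumulative {0,1,3,5,6}
Reachable = {0,1,3,5,6}
trace reaching 6: a·d·a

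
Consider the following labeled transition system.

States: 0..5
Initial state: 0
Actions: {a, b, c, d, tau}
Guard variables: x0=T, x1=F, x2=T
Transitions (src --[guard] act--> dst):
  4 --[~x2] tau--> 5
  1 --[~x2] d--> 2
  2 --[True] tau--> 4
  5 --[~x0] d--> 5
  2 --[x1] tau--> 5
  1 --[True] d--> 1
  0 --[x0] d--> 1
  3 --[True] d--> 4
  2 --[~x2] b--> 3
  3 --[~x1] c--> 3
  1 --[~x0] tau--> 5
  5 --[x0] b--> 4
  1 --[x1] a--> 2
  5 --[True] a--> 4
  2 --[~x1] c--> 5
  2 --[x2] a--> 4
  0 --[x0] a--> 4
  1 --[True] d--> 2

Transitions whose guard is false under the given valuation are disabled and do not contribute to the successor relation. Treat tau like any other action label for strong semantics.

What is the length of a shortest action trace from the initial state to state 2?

BFS to 2:
  depth 0: {0}
  depth 1: {1,4}
  depth 2: {2}
depth(2)=2, e.g. d·d

Answer: 2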